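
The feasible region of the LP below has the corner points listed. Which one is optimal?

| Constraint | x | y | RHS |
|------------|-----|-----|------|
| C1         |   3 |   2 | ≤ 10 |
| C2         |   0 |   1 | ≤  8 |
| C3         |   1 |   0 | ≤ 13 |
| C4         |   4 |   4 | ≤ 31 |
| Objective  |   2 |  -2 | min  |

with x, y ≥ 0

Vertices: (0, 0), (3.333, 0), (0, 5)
Evaluating z = 2x - 2y at each vertex:
  (0, 0): z = 0
  (3.333, 0): z = 6.667
  (0, 5): z = -10

The smallest value is z = -10, attained at (0, 5).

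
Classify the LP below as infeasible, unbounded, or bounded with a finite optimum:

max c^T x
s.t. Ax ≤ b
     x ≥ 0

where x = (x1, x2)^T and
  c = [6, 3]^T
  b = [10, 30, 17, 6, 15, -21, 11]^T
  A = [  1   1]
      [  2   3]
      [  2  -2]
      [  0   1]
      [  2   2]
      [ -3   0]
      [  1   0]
The point (7.5, 0) satisfies every constraint, so the LP is feasible; the constraints give x1 ≤ 11 and x2 ≤ 6, which with x1, x2 ≥ 0 keep the feasible region inside a bounded box. A feasible, bounded LP attains a finite optimum at a vertex.

The LP has an optimal solution: (7.5, 0) with z = 45.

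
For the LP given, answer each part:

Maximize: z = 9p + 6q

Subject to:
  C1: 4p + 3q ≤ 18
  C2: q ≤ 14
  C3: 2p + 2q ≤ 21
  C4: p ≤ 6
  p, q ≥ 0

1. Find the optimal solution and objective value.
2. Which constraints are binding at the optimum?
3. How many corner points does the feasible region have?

1. p = 4.5, q = 0, z = 40.5
2. C1, q ≥ 0
3. 3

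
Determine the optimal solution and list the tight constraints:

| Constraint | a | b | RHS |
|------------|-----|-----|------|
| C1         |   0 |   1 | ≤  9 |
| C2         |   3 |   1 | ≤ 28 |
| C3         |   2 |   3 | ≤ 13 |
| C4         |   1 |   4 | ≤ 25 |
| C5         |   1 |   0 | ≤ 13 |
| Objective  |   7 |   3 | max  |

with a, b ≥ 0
Optimal: a = 6.5, b = 0
Slack at optimum:
  C1: slack = 9
  C2: slack = 8.5
  C3: slack = 0 (binding)
  C4: slack = 18.5
  C5: slack = 6.5
  a ≥ 0: a = 6.5
  b ≥ 0: b = 0 (binding)
Binding constraints: C3, b ≥ 0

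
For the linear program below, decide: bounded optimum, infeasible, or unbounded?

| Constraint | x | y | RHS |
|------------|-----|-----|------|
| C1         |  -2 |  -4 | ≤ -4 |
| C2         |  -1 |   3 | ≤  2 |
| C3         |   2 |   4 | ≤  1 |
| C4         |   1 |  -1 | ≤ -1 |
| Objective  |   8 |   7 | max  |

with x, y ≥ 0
C3 requires 2x + 4y ≤ 1, while C1 (-2x - 4y ≤ -4) is equivalent to 2x + 4y ≥ 4. Together they would need 4 ≤ 2x + 4y ≤ 1, which is impossible since 4 > 1. No point satisfies all constraints.

Infeasible — the constraint set is empty.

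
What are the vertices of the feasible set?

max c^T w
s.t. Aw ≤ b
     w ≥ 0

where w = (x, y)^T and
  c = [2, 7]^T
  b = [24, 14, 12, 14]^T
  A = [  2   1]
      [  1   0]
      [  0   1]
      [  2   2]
Each vertex is the intersection of two constraint boundaries that also satisfies all remaining constraints:
  x = 0 and y = 0 → (0, 0)
  2x + 2y = 14 and y = 0 → (7, 0)
  2x + 2y = 14 and x = 0 → (0, 7)

Vertices: (0, 0), (7, 0), (0, 7)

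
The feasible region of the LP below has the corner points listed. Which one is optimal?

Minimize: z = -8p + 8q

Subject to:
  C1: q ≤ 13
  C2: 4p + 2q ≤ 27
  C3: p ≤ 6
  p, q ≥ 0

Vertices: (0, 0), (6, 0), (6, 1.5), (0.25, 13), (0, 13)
Evaluating z = -8p + 8q at each vertex:
  (0, 0): z = 0
  (6, 0): z = -48
  (6, 1.5): z = -36
  (0.25, 13): z = 102
  (0, 13): z = 104

The smallest value is z = -48, attained at (6, 0).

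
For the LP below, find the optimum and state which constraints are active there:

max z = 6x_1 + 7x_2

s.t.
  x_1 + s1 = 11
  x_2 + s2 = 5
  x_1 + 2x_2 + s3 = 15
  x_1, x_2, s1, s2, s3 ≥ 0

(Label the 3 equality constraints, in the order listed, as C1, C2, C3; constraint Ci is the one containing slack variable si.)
Optimal: x_1 = 11, x_2 = 2
Binding: C1, C3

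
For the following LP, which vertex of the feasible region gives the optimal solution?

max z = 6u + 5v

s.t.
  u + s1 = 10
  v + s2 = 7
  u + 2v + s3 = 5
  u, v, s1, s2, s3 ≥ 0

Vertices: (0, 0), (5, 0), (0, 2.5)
(5, 0) with z = 30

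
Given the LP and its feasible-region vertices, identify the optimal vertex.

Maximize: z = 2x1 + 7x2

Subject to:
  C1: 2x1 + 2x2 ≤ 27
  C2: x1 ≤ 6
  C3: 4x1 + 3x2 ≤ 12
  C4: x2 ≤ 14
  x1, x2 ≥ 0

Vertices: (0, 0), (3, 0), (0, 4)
Evaluating z = 2x1 + 7x2 at each vertex:
  (0, 0): z = 0
  (3, 0): z = 6
  (0, 4): z = 28

The largest value is z = 28, attained at (0, 4).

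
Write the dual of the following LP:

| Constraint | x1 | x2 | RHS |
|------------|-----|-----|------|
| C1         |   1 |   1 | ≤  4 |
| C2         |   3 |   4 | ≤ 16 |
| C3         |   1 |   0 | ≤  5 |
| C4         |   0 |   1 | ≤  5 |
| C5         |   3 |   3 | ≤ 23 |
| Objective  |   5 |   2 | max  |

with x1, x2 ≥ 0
Minimize: z = 4y1 + 16y2 + 5y3 + 5y4 + 23y5

Subject to:
  C1: -y1 - 3y2 - y3 - 3y5 ≤ -5
  C2: -y1 - 4y2 - y4 - 3y5 ≤ -2
  y1, y2, y3, y4, y5 ≥ 0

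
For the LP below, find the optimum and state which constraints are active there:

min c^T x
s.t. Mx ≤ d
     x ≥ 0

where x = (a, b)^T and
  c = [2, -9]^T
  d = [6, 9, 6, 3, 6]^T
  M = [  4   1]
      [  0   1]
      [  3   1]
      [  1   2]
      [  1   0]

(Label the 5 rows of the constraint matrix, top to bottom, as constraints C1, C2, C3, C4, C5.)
Optimal: a = 0, b = 1.5
Slack at optimum:
  C1: slack = 4.5
  C2: slack = 7.5
  C3: slack = 4.5
  C4: slack = 0 (binding)
  C5: slack = 6
  a ≥ 0: a = 0 (binding)
  b ≥ 0: b = 1.5
Binding constraints: C4, a ≥ 0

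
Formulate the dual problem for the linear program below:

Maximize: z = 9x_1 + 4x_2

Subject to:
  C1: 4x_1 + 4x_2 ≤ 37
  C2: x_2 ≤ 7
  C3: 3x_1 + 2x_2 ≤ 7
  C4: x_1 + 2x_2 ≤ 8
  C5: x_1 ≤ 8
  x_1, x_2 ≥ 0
Minimize: z = 37y1 + 7y2 + 7y3 + 8y4 + 8y5

Subject to:
  C1: -4y1 - 3y3 - y4 - y5 ≤ -9
  C2: -4y1 - y2 - 2y3 - 2y4 ≤ -4
  y1, y2, y3, y4, y5 ≥ 0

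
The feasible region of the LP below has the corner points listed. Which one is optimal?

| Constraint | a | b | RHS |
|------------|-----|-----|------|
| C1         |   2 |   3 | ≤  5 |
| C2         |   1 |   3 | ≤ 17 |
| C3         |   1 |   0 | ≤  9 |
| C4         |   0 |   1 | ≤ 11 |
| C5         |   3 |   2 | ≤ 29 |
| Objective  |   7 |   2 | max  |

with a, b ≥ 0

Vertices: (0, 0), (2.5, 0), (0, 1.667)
Evaluating z = 7a + 2b at each vertex:
  (0, 0): z = 0
  (2.5, 0): z = 17.5
  (0, 1.667): z = 3.333

The largest value is z = 17.5, attained at (2.5, 0).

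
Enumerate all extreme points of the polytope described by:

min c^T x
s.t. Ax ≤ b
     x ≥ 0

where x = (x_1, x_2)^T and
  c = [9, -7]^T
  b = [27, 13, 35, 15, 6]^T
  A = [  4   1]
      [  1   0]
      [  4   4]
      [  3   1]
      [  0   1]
Each vertex is the intersection of two constraint boundaries that also satisfies all remaining constraints:
  x_1 = 0 and x_2 = 0 → (0, 0)
  3x_1 + x_2 = 15 and x_2 = 0 → (5, 0)
  4x_1 + 4x_2 = 35 and 3x_1 + x_2 = 15 → (3.125, 5.625)
  4x_1 + 4x_2 = 35 and x_2 = 6 → (2.75, 6)
  x_2 = 6 and x_1 = 0 → (0, 6)

Vertices: (0, 0), (5, 0), (3.125, 5.625), (2.75, 6), (0, 6)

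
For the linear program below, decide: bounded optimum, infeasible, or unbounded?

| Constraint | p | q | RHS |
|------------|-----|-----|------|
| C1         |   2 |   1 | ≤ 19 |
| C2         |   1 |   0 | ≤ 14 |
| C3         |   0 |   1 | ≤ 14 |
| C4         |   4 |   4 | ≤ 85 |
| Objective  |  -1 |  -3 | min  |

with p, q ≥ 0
The point (2.5, 14) satisfies every constraint, so the LP is feasible; the constraints give p ≤ 14 and q ≤ 14, which with p, q ≥ 0 keep the feasible region inside a bounded box. A feasible, bounded LP attains a finite optimum at a vertex.

Feasible with finite optimum z* = -44.5 at (2.5, 14).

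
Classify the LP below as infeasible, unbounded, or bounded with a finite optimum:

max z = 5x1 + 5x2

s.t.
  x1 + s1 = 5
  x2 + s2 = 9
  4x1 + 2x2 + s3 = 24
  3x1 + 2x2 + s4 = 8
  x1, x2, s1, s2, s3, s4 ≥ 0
The point (0, 4) satisfies every constraint, so the LP is feasible; the constraints give x1 ≤ 5 and x2 ≤ 9, which with x1, x2 ≥ 0 keep the feasible region inside a bounded box. A feasible, bounded LP attains a finite optimum at a vertex.

Evaluating z = 5x1 + 5x2 at each vertex:
  (0, 0): z = 0
  (2.667, 0): z = 13.33
  (0, 4): z = 20

Feasible with finite optimum z* = 20 at (0, 4).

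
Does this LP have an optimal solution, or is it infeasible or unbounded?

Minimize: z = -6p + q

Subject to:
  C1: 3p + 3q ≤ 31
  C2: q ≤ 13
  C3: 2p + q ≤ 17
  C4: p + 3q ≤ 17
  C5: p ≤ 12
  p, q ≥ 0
The point (8.5, 0) satisfies every constraint, so the LP is feasible; the constraints give p ≤ 12 and q ≤ 13, which with p, q ≥ 0 keep the feasible region inside a bounded box. A feasible, bounded LP attains a finite optimum at a vertex.

Feasible with finite optimum z* = -51 at (8.5, 0).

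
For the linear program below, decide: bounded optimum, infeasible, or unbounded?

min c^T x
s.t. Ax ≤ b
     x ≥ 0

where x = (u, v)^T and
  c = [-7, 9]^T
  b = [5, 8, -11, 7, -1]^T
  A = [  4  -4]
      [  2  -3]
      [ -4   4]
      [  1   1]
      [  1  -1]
One constraint requires 4u - 4v ≤ 5, while the constraint -4u + 4v ≤ -11 is equivalent to 4u - 4v ≥ 11. Together they would need 11 ≤ 4u - 4v ≤ 5, which is impossible since 11 > 5. No point satisfies all constraints.

Infeasible — the constraint set is empty.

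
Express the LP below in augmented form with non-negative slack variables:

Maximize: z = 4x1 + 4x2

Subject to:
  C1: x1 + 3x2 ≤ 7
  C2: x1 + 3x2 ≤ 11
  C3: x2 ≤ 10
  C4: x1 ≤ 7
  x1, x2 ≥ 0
max z = 4x1 + 4x2

s.t.
  x1 + 3x2 + s1 = 7
  x1 + 3x2 + s2 = 11
  x2 + s3 = 10
  x1 + s4 = 7
  x1, x2, s1, s2, s3, s4 ≥ 0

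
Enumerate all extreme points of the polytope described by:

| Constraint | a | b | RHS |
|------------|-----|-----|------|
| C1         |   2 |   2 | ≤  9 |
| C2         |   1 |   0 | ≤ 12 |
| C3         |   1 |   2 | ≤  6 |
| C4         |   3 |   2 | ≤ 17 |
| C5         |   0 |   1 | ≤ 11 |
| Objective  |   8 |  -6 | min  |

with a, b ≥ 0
Each vertex is the intersection of two constraint boundaries that also satisfies all remaining constraints:
  a = 0 and b = 0 → (0, 0)
  2a + 2b = 9 and b = 0 → (4.5, 0)
  2a + 2b = 9 and a + 2b = 6 → (3, 1.5)
  a + 2b = 6 and a = 0 → (0, 3)

Vertices: (0, 0), (4.5, 0), (3, 1.5), (0, 3)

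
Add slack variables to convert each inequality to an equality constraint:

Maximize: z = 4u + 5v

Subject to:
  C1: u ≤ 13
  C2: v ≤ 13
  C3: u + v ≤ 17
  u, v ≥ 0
max z = 4u + 5v

s.t.
  u + s1 = 13
  v + s2 = 13
  u + v + s3 = 17
  u, v, s1, s2, s3 ≥ 0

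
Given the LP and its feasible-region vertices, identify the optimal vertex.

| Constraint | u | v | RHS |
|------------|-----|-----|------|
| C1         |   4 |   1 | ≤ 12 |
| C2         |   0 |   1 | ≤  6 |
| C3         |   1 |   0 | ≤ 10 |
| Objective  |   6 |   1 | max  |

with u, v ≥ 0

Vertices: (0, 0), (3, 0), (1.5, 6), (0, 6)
Evaluating z = 6u + v at each vertex:
  (0, 0): z = 0
  (3, 0): z = 18
  (1.5, 6): z = 15
  (0, 6): z = 6

The largest value is z = 18, attained at (3, 0).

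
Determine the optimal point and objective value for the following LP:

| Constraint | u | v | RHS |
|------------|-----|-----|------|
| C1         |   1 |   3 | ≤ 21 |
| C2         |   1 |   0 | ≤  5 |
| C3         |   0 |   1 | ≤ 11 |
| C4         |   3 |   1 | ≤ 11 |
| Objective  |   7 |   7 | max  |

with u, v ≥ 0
Each vertex is the intersection of two constraint boundaries that also satisfies all remaining constraints:
  u = 0 and v = 0 → (0, 0)
  3u + v = 11 and v = 0 → (3.667, 0)
  u + 3v = 21 and 3u + v = 11 → (1.5, 6.5)
  u + 3v = 21 and u = 0 → (0, 7)

Evaluating z = 7u + 7v at each vertex:
  (0, 0): z = 0
  (3.667, 0): z = 25.67
  (1.5, 6.5): z = 56
  (0, 7): z = 49

The maximum is at (1.5, 6.5) with z = 56.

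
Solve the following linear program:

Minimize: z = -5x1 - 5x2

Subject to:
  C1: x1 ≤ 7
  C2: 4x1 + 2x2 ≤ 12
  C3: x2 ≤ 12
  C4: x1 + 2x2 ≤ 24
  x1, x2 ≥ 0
Each vertex is the intersection of two constraint boundaries that also satisfies all remaining constraints:
  x1 = 0 and x2 = 0 → (0, 0)
  4x1 + 2x2 = 12 and x2 = 0 → (3, 0)
  4x1 + 2x2 = 12 and x1 = 0 → (0, 6)

Evaluating z = -5x1 - 5x2 at each vertex:
  (0, 0): z = 0
  (3, 0): z = -15
  (0, 6): z = -30

The minimum is at (0, 6) with z = -30.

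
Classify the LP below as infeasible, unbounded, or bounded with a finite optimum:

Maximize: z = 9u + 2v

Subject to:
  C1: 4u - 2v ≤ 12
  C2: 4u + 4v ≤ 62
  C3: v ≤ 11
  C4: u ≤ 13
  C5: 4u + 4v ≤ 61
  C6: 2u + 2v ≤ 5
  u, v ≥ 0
The point (2.5, 0) satisfies every constraint, so the LP is feasible; the constraints give u ≤ 13 and v ≤ 11, which with u, v ≥ 0 keep the feasible region inside a bounded box. A feasible, bounded LP attains a finite optimum at a vertex.

Evaluating z = 9u + 2v at each vertex:
  (0, 0): z = 0
  (2.5, 0): z = 22.5
  (0, 2.5): z = 5

Bounded optimum: z* = 22.5 at (2.5, 0).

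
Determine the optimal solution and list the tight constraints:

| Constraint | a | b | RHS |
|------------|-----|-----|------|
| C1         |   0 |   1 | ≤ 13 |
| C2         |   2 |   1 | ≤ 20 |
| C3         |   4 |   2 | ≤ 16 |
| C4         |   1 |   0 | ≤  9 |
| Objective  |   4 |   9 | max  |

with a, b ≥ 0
Optimal: a = 0, b = 8
Slack at optimum:
  C1: slack = 5
  C2: slack = 12
  C3: slack = 0 (binding)
  C4: slack = 9
  a ≥ 0: a = 0 (binding)
  b ≥ 0: b = 8
Binding constraints: C3, a ≥ 0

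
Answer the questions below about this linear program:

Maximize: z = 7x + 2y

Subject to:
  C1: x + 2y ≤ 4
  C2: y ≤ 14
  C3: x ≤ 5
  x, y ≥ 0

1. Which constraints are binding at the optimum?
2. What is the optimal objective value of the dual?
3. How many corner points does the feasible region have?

1. C1, y ≥ 0
2. 28 (by strong duality, equal to the primal optimum)
3. 3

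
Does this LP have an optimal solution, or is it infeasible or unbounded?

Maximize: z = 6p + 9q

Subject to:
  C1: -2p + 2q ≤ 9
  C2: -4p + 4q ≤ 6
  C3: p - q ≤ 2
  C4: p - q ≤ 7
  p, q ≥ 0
Feasible point: (0, 0) satisfies every constraint, so the LP is feasible.
Direction d = (1, 1): for each constraint row a, a·d ≤ 0 —
  (-2)(1) + (2)(1) = 0 ≤ 0
  (-4)(1) + (4)(1) = 0 ≤ 0
  (1)(1) + (-1)(1) = 0 ≤ 0
  (1)(1) + (-1)(1) = 0 ≤ 0
and d ≥ 0, so (0, 0) + t·d stays feasible for every t ≥ 0. Along this ray z = 6p + 9q changes by 15 per unit t, so z → +∞.

Unbounded: there is a feasible ray along which z → +∞.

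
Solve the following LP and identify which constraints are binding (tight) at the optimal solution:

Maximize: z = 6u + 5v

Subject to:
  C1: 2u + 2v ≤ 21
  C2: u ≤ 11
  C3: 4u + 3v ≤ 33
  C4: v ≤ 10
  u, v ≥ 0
Optimal: u = 1.5, v = 9
Binding: C1, C3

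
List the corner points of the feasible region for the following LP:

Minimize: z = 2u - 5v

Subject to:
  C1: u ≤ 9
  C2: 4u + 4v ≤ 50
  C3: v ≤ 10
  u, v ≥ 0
Each vertex is the intersection of two constraint boundaries that also satisfies all remaining constraints:
  u = 0 and v = 0 → (0, 0)
  u = 9 and v = 0 → (9, 0)
  u = 9 and 4u + 4v = 50 → (9, 3.5)
  4u + 4v = 50 and v = 10 → (2.5, 10)
  v = 10 and u = 0 → (0, 10)

Vertices: (0, 0), (9, 0), (9, 3.5), (2.5, 10), (0, 10)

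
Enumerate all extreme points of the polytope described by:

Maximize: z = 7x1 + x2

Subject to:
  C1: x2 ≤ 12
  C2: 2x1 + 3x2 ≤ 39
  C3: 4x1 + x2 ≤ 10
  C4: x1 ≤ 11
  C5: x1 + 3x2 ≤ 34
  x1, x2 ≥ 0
Each vertex is the intersection of two constraint boundaries that also satisfies all remaining constraints:
  x1 = 0 and x2 = 0 → (0, 0)
  4x1 + x2 = 10 and x2 = 0 → (2.5, 0)
  4x1 + x2 = 10 and x1 = 0 → (0, 10)

Vertices: (0, 0), (2.5, 0), (0, 10)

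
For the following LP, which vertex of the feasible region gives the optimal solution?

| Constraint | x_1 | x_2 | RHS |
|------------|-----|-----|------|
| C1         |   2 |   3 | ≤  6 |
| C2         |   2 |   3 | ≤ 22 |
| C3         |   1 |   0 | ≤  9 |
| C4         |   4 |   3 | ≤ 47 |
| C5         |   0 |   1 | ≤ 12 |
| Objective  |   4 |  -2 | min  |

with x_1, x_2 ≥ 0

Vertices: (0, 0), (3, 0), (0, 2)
Evaluating z = 4x_1 - 2x_2 at each vertex:
  (0, 0): z = 0
  (3, 0): z = 12
  (0, 2): z = -4

The smallest value is z = -4, attained at (0, 2).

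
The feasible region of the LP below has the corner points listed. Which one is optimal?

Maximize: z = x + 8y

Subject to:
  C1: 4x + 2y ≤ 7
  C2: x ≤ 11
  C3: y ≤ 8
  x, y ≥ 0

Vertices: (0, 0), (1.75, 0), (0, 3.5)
Evaluating z = x + 8y at each vertex:
  (0, 0): z = 0
  (1.75, 0): z = 1.75
  (0, 3.5): z = 28

The largest value is z = 28, attained at (0, 3.5).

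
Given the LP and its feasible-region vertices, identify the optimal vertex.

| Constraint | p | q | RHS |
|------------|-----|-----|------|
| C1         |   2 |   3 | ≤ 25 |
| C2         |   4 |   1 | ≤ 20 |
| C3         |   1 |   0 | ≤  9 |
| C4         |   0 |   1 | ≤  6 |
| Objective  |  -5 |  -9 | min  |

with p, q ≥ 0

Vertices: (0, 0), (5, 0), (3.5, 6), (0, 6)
(3.5, 6) with z = -71.5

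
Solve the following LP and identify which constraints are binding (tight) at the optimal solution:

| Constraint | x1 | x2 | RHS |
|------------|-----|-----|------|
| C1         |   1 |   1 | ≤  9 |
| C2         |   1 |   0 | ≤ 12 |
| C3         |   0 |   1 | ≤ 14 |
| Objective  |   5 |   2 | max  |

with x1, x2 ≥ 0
Optimal: x1 = 9, x2 = 0
Binding: C1, x2 ≥ 0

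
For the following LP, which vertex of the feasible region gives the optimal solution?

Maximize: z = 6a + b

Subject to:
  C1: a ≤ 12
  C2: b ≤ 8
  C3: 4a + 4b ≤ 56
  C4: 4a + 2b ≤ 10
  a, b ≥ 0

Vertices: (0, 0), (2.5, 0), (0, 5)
Evaluating z = 6a + b at each vertex:
  (0, 0): z = 0
  (2.5, 0): z = 15
  (0, 5): z = 5

The largest value is z = 15, attained at (2.5, 0).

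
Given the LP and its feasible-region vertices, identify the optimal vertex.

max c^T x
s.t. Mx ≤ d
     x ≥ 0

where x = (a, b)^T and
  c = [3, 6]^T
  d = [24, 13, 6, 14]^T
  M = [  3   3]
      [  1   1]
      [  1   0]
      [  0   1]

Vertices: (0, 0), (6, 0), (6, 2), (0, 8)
(0, 8) with z = 48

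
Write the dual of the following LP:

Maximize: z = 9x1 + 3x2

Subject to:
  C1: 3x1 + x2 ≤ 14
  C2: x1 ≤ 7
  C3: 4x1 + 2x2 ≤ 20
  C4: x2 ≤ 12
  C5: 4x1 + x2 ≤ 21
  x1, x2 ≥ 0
Minimize: z = 14y1 + 7y2 + 20y3 + 12y4 + 21y5

Subject to:
  C1: -3y1 - y2 - 4y3 - 4y5 ≤ -9
  C2: -y1 - 2y3 - y4 - y5 ≤ -3
  y1, y2, y3, y4, y5 ≥ 0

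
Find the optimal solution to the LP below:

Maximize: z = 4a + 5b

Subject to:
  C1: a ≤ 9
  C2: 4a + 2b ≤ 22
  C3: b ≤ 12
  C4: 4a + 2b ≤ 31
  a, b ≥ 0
Each vertex is the intersection of two constraint boundaries that also satisfies all remaining constraints:
  a = 0 and b = 0 → (0, 0)
  4a + 2b = 22 and b = 0 → (5.5, 0)
  4a + 2b = 22 and a = 0 → (0, 11)

Evaluating z = 4a + 5b at each vertex:
  (0, 0): z = 0
  (5.5, 0): z = 22
  (0, 11): z = 55

The maximum is at (0, 11) with z = 55.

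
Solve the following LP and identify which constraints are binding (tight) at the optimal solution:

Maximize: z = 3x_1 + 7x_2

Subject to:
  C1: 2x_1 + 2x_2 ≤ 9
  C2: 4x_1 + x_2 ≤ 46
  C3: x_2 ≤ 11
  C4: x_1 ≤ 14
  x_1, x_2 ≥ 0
Optimal: x_1 = 0, x_2 = 4.5
Binding: C1, x_1 ≥ 0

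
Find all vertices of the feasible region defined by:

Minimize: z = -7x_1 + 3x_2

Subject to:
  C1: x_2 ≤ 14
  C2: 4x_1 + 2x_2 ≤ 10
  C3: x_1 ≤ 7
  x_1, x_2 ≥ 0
Each vertex is the intersection of two constraint boundaries that also satisfies all remaining constraints:
  x_1 = 0 and x_2 = 0 → (0, 0)
  4x_1 + 2x_2 = 10 and x_2 = 0 → (2.5, 0)
  4x_1 + 2x_2 = 10 and x_1 = 0 → (0, 5)

Vertices: (0, 0), (2.5, 0), (0, 5)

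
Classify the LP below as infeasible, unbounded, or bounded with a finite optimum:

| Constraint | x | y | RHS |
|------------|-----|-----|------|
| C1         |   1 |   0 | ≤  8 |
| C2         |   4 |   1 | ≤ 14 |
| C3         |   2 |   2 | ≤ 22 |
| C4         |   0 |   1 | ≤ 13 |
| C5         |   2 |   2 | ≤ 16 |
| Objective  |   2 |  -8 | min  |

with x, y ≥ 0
The point (0, 8) satisfies every constraint, so the LP is feasible; the constraints give x ≤ 8 and y ≤ 13, which with x, y ≥ 0 keep the feasible region inside a bounded box. A feasible, bounded LP attains a finite optimum at a vertex.

Bounded optimum: z* = -64 at (0, 8).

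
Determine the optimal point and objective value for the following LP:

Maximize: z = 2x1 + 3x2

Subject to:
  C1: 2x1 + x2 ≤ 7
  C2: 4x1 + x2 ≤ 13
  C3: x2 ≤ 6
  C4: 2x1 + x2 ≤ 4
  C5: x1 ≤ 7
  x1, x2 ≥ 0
Each vertex is the intersection of two constraint boundaries that also satisfies all remaining constraints:
  x1 = 0 and x2 = 0 → (0, 0)
  2x1 + x2 = 4 and x2 = 0 → (2, 0)
  2x1 + x2 = 4 and x1 = 0 → (0, 4)

Evaluating z = 2x1 + 3x2 at each vertex:
  (0, 0): z = 0
  (2, 0): z = 4
  (0, 4): z = 12

The maximum is at (0, 4) with z = 12.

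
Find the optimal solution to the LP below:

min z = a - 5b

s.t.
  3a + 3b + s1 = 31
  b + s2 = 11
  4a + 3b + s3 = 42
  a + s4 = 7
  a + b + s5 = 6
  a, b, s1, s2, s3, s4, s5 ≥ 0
Each vertex is the intersection of two constraint boundaries that also satisfies all remaining constraints:
  a = 0 and b = 0 → (0, 0)
  a + b = 6 and b = 0 → (6, 0)
  a + b = 6 and a = 0 → (0, 6)

Evaluating z = a - 5b at each vertex:
  (0, 0): z = 0
  (6, 0): z = 6
  (0, 6): z = -30

The minimum is at (0, 6) with z = -30.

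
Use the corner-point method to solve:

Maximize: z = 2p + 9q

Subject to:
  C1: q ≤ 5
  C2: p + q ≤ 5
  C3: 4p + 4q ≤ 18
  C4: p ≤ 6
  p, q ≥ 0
Each vertex is the intersection of two constraint boundaries that also satisfies all remaining constraints:
  p = 0 and q = 0 → (0, 0)
  4p + 4q = 18 and q = 0 → (4.5, 0)
  4p + 4q = 18 and p = 0 → (0, 4.5)

Evaluating z = 2p + 9q at each vertex:
  (0, 0): z = 0
  (4.5, 0): z = 9
  (0, 4.5): z = 40.5

The maximum is at (0, 4.5) with z = 40.5.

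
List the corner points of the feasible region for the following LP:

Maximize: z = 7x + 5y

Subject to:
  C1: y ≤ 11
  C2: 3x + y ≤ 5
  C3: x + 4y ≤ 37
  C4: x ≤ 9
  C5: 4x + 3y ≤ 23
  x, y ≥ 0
Each vertex is the intersection of two constraint boundaries that also satisfies all remaining constraints:
  x = 0 and y = 0 → (0, 0)
  3x + y = 5 and y = 0 → (1.667, 0)
  3x + y = 5 and x = 0 → (0, 5)

Vertices: (0, 0), (1.667, 0), (0, 5)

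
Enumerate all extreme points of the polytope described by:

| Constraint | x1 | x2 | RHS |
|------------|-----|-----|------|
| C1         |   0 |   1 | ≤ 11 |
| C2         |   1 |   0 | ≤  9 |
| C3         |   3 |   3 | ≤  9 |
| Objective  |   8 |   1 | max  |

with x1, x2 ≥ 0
Each vertex is the intersection of two constraint boundaries that also satisfies all remaining constraints:
  x1 = 0 and x2 = 0 → (0, 0)
  3x1 + 3x2 = 9 and x2 = 0 → (3, 0)
  3x1 + 3x2 = 9 and x1 = 0 → (0, 3)

Vertices: (0, 0), (3, 0), (0, 3)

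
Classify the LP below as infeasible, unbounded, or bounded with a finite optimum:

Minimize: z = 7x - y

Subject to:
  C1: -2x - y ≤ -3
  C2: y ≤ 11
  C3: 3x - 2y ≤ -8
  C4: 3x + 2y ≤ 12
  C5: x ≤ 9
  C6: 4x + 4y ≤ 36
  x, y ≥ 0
The point (0, 6) satisfies every constraint, so the LP is feasible; the constraints give x ≤ 9 and y ≤ 11, which with x, y ≥ 0 keep the feasible region inside a bounded box. A feasible, bounded LP attains a finite optimum at a vertex.

Evaluating z = 7x - y at each vertex:
  (0, 4): z = -4
  (0.6667, 5): z = -0.3333
  (0, 6): z = -6

Feasible with finite optimum z* = -6 at (0, 6).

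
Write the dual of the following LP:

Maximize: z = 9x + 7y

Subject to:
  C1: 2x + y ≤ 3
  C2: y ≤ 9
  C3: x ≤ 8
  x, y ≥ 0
Minimize: z = 3y1 + 9y2 + 8y3

Subject to:
  C1: -2y1 - y3 ≤ -9
  C2: -y1 - y2 ≤ -7
  y1, y2, y3 ≥ 0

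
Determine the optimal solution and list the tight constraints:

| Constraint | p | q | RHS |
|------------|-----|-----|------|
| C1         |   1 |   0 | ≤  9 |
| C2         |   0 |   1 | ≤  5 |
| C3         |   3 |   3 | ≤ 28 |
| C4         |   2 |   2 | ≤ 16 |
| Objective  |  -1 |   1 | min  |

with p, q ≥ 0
Optimal: p = 8, q = 0
Slack at optimum:
  C1: slack = 1
  C2: slack = 5
  C3: slack = 4
  C4: slack = 0 (binding)
  p ≥ 0: p = 8
  q ≥ 0: q = 0 (binding)
Binding constraints: C4, q ≥ 0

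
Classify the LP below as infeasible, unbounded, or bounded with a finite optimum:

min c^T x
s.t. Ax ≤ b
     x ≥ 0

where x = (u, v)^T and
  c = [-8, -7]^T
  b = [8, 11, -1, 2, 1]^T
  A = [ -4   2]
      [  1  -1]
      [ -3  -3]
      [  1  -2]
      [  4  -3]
Feasible point: (0, 1) satisfies every constraint, so the LP is feasible.
Direction d = (1, 2): for each constraint row a, a·d ≤ 0 —
  (-4)(1) + (2)(2) = 0 ≤ 0
  (1)(1) + (-1)(2) = -1 ≤ 0
  (-3)(1) + (-3)(2) = -9 ≤ 0
  (1)(1) + (-2)(2) = -3 ≤ 0
  (4)(1) + (-3)(2) = -2 ≤ 0
and d ≥ 0, so (0, 1) + t·d stays feasible for every t ≥ 0. Along this ray z = -8u - 7v changes by -22 per unit t, so z → −∞.

Unbounded: there is a feasible ray along which z → −∞.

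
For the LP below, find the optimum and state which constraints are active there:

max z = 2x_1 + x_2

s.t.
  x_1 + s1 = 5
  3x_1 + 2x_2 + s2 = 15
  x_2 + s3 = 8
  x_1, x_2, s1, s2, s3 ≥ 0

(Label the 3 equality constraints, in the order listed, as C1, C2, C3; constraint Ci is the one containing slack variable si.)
Optimal: x_1 = 5, x_2 = 0
Binding: C1, C2, x_2 ≥ 0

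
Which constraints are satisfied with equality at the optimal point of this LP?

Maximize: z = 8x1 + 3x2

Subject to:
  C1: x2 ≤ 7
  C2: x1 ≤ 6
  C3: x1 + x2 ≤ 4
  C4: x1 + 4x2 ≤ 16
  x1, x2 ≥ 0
Optimal: x1 = 4, x2 = 0
Slack at optimum:
  C1: slack = 7
  C2: slack = 2
  C3: slack = 0 (binding)
  C4: slack = 12
  x1 ≥ 0: x1 = 4
  x2 ≥ 0: x2 = 0 (binding)
Binding constraints: C3, x2 ≥ 0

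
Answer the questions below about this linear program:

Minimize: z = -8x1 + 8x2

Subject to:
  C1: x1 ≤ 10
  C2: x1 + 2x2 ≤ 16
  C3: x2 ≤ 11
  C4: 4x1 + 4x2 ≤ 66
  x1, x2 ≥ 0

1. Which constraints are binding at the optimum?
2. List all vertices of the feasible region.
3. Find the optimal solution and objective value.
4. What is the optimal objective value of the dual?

1. C1, x2 ≥ 0
2. (0, 0), (10, 0), (10, 3), (0, 8)
3. x1 = 10, x2 = 0, z = -80
4. -80 (by strong duality, equal to the primal optimum)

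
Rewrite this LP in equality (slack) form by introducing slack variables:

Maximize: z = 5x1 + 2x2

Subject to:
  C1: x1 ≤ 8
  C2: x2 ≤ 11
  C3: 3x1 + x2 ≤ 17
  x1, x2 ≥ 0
max z = 5x1 + 2x2

s.t.
  x1 + s1 = 8
  x2 + s2 = 11
  3x1 + x2 + s3 = 17
  x1, x2, s1, s2, s3 ≥ 0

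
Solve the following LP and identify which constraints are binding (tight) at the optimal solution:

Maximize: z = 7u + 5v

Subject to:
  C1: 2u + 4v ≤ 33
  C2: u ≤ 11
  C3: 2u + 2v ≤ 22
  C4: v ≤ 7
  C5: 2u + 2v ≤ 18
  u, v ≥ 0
Optimal: u = 9, v = 0
Slack at optimum:
  C1: slack = 15
  C2: slack = 2
  C3: slack = 4
  C4: slack = 7
  C5: slack = 0 (binding)
  u ≥ 0: u = 9
  v ≥ 0: v = 0 (binding)
Binding constraints: C5, v ≥ 0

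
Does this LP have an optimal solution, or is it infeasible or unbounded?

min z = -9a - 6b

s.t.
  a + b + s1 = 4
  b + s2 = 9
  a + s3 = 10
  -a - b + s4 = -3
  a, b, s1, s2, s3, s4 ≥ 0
The point (4, 0) satisfies every constraint, so the LP is feasible; the constraints give a ≤ 10 and b ≤ 9, which with a, b ≥ 0 keep the feasible region inside a bounded box. A feasible, bounded LP attains a finite optimum at a vertex.

Evaluating z = -9a - 6b at each vertex:
  (3, 0): z = -27
  (4, 0): z = -36
  (0, 4): z = -24
  (0, 3): z = -18

Bounded optimum: z* = -36 at (4, 0).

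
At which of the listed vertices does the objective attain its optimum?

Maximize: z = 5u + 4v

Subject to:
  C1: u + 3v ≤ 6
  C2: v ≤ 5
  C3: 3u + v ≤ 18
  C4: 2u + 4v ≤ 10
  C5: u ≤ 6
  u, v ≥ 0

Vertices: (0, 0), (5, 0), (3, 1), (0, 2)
Evaluating z = 5u + 4v at each vertex:
  (0, 0): z = 0
  (5, 0): z = 25
  (3, 1): z = 19
  (0, 2): z = 8

The largest value is z = 25, attained at (5, 0).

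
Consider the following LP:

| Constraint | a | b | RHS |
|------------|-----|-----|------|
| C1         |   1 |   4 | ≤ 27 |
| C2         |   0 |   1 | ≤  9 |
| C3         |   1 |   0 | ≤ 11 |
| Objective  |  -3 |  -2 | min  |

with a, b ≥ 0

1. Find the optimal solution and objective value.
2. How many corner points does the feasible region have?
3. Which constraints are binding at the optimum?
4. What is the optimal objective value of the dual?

1. a = 11, b = 4, z = -41
2. 4
3. C1, C3
4. -41 (by strong duality, equal to the primal optimum)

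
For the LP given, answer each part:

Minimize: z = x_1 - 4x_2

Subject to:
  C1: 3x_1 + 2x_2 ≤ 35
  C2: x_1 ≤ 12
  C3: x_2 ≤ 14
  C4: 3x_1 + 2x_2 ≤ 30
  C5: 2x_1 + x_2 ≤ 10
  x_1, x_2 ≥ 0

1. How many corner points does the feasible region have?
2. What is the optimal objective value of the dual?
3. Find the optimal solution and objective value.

1. 3
2. -40 (by strong duality, equal to the primal optimum)
3. x_1 = 0, x_2 = 10, z = -40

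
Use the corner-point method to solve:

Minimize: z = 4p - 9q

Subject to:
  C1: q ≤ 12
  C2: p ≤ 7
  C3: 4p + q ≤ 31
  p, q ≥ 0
Each vertex is the intersection of two constraint boundaries that also satisfies all remaining constraints:
  p = 0 and q = 0 → (0, 0)
  p = 7 and q = 0 → (7, 0)
  p = 7 and 4p + q = 31 → (7, 3)
  q = 12 and 4p + q = 31 → (4.75, 12)
  q = 12 and p = 0 → (0, 12)

Evaluating z = 4p - 9q at each vertex:
  (0, 0): z = 0
  (7, 0): z = 28
  (7, 3): z = 1
  (4.75, 12): z = -89
  (0, 12): z = -108

The minimum is at (0, 12) with z = -108.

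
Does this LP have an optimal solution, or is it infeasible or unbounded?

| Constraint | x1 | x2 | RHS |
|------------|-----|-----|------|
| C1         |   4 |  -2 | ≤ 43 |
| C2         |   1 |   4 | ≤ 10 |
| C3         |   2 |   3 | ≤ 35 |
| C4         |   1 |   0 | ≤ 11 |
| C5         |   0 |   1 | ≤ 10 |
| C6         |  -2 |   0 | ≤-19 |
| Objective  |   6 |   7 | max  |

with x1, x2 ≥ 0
The point (10, 0) satisfies every constraint, so the LP is feasible; the constraints give x1 ≤ 11 and x2 ≤ 10, which with x1, x2 ≥ 0 keep the feasible region inside a bounded box. A feasible, bounded LP attains a finite optimum at a vertex.

Feasible with finite optimum z* = 60 at (10, 0).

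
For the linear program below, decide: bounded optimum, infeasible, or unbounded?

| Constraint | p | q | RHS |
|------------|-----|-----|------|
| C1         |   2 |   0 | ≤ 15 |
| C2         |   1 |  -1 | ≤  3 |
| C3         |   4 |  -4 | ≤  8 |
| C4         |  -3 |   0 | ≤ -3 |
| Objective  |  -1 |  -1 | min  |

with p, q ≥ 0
Feasible point: (1, 0) satisfies every constraint, so the LP is feasible.
Direction d = (0, 1): for each constraint row a, a·d ≤ 0 —
  (2)(0) + (0)(1) = 0 ≤ 0
  (1)(0) + (-1)(1) = -1 ≤ 0
  (4)(0) + (-4)(1) = -4 ≤ 0
  (-3)(0) + (0)(1) = 0 ≤ 0
and d ≥ 0, so (1, 0) + t·d stays feasible for every t ≥ 0. Along this ray z = -p - q changes by -1 per unit t, so z → −∞.

Unbounded: there is a feasible ray along which z → −∞.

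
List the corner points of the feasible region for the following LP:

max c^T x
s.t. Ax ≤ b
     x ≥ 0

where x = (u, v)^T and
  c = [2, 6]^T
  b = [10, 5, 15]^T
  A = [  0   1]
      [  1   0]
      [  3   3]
Each vertex is the intersection of two constraint boundaries that also satisfies all remaining constraints:
  u = 0 and v = 0 → (0, 0)
  u = 5 and 3u + 3v = 15 → (5, 0)
  3u + 3v = 15 and u = 0 → (0, 5)

Vertices: (0, 0), (5, 0), (0, 5)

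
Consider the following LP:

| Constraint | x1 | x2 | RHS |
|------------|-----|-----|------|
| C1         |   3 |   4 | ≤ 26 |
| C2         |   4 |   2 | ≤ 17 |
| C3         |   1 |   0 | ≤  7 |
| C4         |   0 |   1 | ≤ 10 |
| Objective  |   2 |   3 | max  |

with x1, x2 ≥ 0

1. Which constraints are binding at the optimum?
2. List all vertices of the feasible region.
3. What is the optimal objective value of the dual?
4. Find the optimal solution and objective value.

1. C1, x1 ≥ 0
2. (0, 0), (4.25, 0), (1.6, 5.3), (0, 6.5)
3. 19.5 (by strong duality, equal to the primal optimum)
4. x1 = 0, x2 = 6.5, z = 19.5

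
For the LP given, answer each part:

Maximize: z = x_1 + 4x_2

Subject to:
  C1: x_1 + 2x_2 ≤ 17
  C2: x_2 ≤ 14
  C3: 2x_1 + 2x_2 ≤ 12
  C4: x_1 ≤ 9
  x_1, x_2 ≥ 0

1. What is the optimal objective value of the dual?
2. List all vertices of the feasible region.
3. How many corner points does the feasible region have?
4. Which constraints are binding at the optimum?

1. 24 (by strong duality, equal to the primal optimum)
2. (0, 0), (6, 0), (0, 6)
3. 3
4. C3, x_1 ≥ 0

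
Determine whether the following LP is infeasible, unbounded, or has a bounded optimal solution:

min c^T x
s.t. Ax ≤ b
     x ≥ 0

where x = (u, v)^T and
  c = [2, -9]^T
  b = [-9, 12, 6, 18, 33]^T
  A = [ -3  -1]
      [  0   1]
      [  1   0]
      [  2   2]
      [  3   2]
The point (0, 9) satisfies every constraint, so the LP is feasible; the constraints give u ≤ 6 and v ≤ 12, which with u, v ≥ 0 keep the feasible region inside a bounded box. A feasible, bounded LP attains a finite optimum at a vertex.

Evaluating z = 2u - 9v at each vertex:
  (3, 0): z = 6
  (6, 0): z = 12
  (6, 3): z = -15
  (0, 9): z = -81

Feasible with finite optimum z* = -81 at (0, 9).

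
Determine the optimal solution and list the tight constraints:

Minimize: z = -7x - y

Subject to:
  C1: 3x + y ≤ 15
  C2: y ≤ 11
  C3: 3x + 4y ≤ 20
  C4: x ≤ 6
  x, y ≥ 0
Optimal: x = 5, y = 0
Slack at optimum:
  C1: slack = 0 (binding)
  C2: slack = 11
  C3: slack = 5
  C4: slack = 1
  x ≥ 0: x = 5
  y ≥ 0: y = 0 (binding)
Binding constraints: C1, y ≥ 0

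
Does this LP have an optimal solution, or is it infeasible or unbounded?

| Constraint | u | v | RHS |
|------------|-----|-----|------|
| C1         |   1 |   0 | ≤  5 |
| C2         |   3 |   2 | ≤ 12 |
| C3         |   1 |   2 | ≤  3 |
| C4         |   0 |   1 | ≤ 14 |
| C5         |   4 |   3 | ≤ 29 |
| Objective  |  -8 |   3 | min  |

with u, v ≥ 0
The point (3, 0) satisfies every constraint, so the LP is feasible; the constraints give u ≤ 5 and v ≤ 14, which with u, v ≥ 0 keep the feasible region inside a bounded box. A feasible, bounded LP attains a finite optimum at a vertex.

The LP has an optimal solution: (3, 0) with z = -24.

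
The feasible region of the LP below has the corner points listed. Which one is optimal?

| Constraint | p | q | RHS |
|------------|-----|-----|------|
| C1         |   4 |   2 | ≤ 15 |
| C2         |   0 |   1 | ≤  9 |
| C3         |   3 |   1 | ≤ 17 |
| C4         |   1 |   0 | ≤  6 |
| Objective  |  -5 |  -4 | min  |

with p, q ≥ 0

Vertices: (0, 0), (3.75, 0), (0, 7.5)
Evaluating z = -5p - 4q at each vertex:
  (0, 0): z = 0
  (3.75, 0): z = -18.75
  (0, 7.5): z = -30

The smallest value is z = -30, attained at (0, 7.5).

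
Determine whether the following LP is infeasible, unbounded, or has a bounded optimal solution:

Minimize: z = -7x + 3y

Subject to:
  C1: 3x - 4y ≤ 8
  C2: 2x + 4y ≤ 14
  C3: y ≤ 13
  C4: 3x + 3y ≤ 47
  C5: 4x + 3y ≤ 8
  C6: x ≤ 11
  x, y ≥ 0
The point (2, 0) satisfies every constraint, so the LP is feasible; the constraints give x ≤ 11 and y ≤ 13, which with x, y ≥ 0 keep the feasible region inside a bounded box. A feasible, bounded LP attains a finite optimum at a vertex.

Evaluating z = -7x + 3y at each vertex:
  (0, 0): z = 0
  (2, 0): z = -14
  (0, 2.667): z = 8

The LP has an optimal solution: (2, 0) with z = -14.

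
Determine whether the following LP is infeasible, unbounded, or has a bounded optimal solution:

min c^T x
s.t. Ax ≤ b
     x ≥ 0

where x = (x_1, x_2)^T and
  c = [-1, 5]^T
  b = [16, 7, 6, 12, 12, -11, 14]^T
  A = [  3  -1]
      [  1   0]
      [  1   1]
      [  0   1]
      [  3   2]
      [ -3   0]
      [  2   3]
The point (4, 0) satisfies every constraint, so the LP is feasible; the constraints give x_1 ≤ 7 and x_2 ≤ 12, which with x_1, x_2 ≥ 0 keep the feasible region inside a bounded box. A feasible, bounded LP attains a finite optimum at a vertex.

Bounded optimum: z* = -4 at (4, 0).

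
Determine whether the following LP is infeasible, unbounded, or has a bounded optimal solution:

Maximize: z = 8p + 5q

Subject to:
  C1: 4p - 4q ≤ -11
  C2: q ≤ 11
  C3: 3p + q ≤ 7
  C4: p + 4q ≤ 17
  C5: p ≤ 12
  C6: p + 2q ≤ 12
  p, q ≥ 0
The point (1, 4) satisfies every constraint, so the LP is feasible; the constraints give p ≤ 12 and q ≤ 11, which with p, q ≥ 0 keep the feasible region inside a bounded box. A feasible, bounded LP attains a finite optimum at a vertex.

Evaluating z = 8p + 5q at each vertex:
  (0, 2.75): z = 13.75
  (1.062, 3.812): z = 27.56
  (1, 4): z = 28
  (0, 4.25): z = 21.25

The LP has an optimal solution: (1, 4) with z = 28.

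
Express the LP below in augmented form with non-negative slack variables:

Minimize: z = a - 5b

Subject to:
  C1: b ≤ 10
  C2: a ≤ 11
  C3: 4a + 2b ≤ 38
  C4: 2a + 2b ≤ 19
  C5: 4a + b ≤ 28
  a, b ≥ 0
min z = a - 5b

s.t.
  b + s1 = 10
  a + s2 = 11
  4a + 2b + s3 = 38
  2a + 2b + s4 = 19
  4a + b + s5 = 28
  a, b, s1, s2, s3, s4, s5 ≥ 0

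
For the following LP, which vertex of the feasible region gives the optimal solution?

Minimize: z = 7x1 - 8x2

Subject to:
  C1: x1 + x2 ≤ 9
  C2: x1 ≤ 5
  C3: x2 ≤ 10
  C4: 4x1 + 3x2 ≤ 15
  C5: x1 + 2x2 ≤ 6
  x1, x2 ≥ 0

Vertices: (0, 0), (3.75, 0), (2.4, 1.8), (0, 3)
(0, 3) with z = -24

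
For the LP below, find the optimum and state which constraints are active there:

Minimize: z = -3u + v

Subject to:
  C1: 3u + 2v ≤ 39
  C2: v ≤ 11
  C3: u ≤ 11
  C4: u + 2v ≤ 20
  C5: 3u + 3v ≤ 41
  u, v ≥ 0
Optimal: u = 11, v = 0
Binding: C3, v ≥ 0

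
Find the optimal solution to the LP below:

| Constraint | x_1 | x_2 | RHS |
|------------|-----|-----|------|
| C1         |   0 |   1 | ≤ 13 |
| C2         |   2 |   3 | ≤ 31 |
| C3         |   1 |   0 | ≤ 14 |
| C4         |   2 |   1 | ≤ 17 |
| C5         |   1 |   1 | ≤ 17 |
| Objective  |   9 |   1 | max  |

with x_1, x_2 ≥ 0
x_1 = 8.5, x_2 = 0, z = 76.5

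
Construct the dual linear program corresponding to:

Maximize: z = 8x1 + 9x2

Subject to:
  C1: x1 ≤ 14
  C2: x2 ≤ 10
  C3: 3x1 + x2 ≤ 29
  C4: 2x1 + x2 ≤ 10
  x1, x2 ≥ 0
Minimize: z = 14y1 + 10y2 + 29y3 + 10y4

Subject to:
  C1: -y1 - 3y3 - 2y4 ≤ -8
  C2: -y2 - y3 - y4 ≤ -9
  y1, y2, y3, y4 ≥ 0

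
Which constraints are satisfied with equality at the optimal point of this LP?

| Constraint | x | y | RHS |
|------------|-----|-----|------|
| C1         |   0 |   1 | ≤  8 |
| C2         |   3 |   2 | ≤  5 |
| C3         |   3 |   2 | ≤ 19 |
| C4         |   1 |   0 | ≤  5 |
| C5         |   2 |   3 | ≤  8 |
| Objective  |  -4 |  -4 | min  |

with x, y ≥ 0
Optimal: x = 0, y = 2.5
Slack at optimum:
  C1: slack = 5.5
  C2: slack = 0 (binding)
  C3: slack = 14
  C4: slack = 5
  C5: slack = 0.5
  x ≥ 0: x = 0 (binding)
  y ≥ 0: y = 2.5
Binding constraints: C2, x ≥ 0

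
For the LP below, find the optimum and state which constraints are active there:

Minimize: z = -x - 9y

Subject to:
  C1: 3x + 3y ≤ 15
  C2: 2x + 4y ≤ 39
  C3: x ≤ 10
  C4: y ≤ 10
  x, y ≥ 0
Optimal: x = 0, y = 5
Slack at optimum:
  C1: slack = 0 (binding)
  C2: slack = 19
  C3: slack = 10
  C4: slack = 5
  x ≥ 0: x = 0 (binding)
  y ≥ 0: y = 5
Binding constraints: C1, x ≥ 0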